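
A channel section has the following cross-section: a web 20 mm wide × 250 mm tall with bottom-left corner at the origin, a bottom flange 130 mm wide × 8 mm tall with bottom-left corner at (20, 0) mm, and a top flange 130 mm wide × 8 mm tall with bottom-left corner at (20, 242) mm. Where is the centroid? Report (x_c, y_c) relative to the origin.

x_c = 32.03 mm, y_c = 125.00 mm

Part | A | x̄ᵢ | ȳᵢ | A·x̄ᵢ | A·ȳᵢ
web | 5000.00 | 10.00 | 125.00 | 50000.00 | 625000.00
bottom flange | 1040.00 | 85.00 | 4.00 | 88400.00 | 4160.00
top flange | 1040.00 | 85.00 | 246.00 | 88400.00 | 255840.00
Σ | 7080.00 |  |  | 226800.00 | 885000.00
x_c = 226800.00 / 7080.00 = 32.03 mm
y_c = 885000.00 / 7080.00 = 125.00 mm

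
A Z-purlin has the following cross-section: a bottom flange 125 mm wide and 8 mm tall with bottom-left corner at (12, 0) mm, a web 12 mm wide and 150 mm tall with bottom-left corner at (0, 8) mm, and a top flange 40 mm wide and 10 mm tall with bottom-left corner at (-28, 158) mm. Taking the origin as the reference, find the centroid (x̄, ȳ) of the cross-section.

bottom flange: A = 125 × 8 = 1000.00, centroid at (74.50, 4.00).
web: A = 12 × 150 = 1800.00, centroid at (6.00, 83.00).
top flange: A = 40 × 10 = 400.00, centroid at (-8.00, 163.00).
ΣA = 3200.00 mm², ΣAx̄ = 82100.00 mm³, ΣAȳ = 218600.00 mm³.
x̄ = 82100.00/3200.00 = 25.66 mm; ȳ = 218600.00/3200.00 = 68.31 mm.

x̄ = 25.66 mm, ȳ = 68.31 mm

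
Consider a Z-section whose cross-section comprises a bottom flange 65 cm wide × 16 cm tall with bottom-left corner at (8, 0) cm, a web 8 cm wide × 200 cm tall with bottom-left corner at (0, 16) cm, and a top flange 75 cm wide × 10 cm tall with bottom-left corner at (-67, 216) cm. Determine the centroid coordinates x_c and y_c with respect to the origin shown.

Part | A | x̄ᵢ | ȳᵢ | A·x̄ᵢ | A·ȳᵢ
bottom flange | 1040.00 | 40.50 | 8.00 | 42120.00 | 8320.00
web | 1600.00 | 4.00 | 116.00 | 6400.00 | 185600.00
top flange | 750.00 | -29.50 | 221.00 | -22125.00 | 165750.00
Σ | 3390.00 |  |  | 26395.00 | 359670.00
x_c = 26395.00 / 3390.00 = 7.79 cm
y_c = 359670.00 / 3390.00 = 106.10 cm

x_c = 7.79 cm, y_c = 106.10 cm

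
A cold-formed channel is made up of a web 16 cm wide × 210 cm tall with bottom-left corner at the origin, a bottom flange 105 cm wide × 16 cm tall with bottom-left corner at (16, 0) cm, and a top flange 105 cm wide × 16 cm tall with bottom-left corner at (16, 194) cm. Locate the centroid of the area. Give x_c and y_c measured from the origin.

x_c = 38.25 cm, y_c = 105.00 cm

web: A = 16 × 210 = 3360.00, centroid at (8.00, 105.00).
bottom flange: A = 105 × 16 = 1680.00, centroid at (68.50, 8.00).
top flange: A = 105 × 16 = 1680.00, centroid at (68.50, 202.00).
ΣA = 6720.00 cm², ΣAx_c = 257040.00 cm³, ΣAy_c = 705600.00 cm³.
x_c = 257040.00/6720.00 = 38.25 cm; y_c = 705600.00/6720.00 = 105.00 cm.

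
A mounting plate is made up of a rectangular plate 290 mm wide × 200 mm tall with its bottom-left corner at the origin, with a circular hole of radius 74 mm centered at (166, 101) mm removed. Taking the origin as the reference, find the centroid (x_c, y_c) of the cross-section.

x_c = 136.14 mm, y_c = 99.58 mm

Part | A | x̄ᵢ | ȳᵢ | A·x̄ᵢ | A·ȳᵢ
plate | 58000.00 | 145.00 | 100.00 | 8410000.00 | 5800000.00
hole | -17203.36 | 166.00 | 101.00 | -2855757.99 | -1737539.50
Σ | 40796.64 |  |  | 5554242.01 | 4062460.50
x_c = 5554242.01 / 40796.64 = 136.14 mm
y_c = 4062460.50 / 40796.64 = 99.58 mm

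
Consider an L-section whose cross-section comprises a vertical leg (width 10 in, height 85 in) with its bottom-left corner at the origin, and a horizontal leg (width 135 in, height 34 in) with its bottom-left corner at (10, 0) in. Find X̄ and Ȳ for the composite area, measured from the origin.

vertical leg: A = 10 × 85 = 850.00, centroid at (5.00, 42.50).
horizontal leg: A = 135 × 34 = 4590.00, centroid at (77.50, 17.00).
ΣA = 5440.00 in², ΣAX̄ = 359975.00 in³, ΣAȲ = 114155.00 in³.
X̄ = 359975.00/5440.00 = 66.17 in; Ȳ = 114155.00/5440.00 = 20.98 in.

X̄ = 66.17 in, Ȳ = 20.98 in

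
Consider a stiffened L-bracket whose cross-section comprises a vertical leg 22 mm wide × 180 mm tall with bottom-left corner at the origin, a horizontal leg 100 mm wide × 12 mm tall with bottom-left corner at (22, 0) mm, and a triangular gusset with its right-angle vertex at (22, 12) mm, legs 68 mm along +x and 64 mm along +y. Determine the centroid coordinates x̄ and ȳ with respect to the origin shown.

x̄ = 30.96 mm, ȳ = 59.45 mm

Part | A | x̄ᵢ | ȳᵢ | A·x̄ᵢ | A·ȳᵢ
vertical leg | 3960.00 | 11.00 | 90.00 | 43560.00 | 356400.00
horizontal leg | 1200.00 | 72.00 | 6.00 | 86400.00 | 7200.00
gusset | 2176.00 | 44.67 | 33.33 | 97194.67 | 72533.33
Σ | 7336.00 |  |  | 227154.67 | 436133.33
x̄ = 227154.67 / 7336.00 = 30.96 mm
ȳ = 436133.33 / 7336.00 = 59.45 mm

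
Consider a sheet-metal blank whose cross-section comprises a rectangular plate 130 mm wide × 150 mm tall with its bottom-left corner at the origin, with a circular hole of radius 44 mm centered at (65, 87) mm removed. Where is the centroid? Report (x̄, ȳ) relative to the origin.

plate: A = 130 × 150 = 19500.00, centroid at (65.00, 75.00).
hole: A = −π·44² = -6082.12, centroid at (65.00, 87.00).
ΣA = 13417.88 mm², ΣAx̄ = 872161.98 mm³, ΣAȳ = 933355.27 mm³.
x̄ = 872161.98/13417.88 = 65.00 mm; ȳ = 933355.27/13417.88 = 69.56 mm.

x̄ = 65.00 mm, ȳ = 69.56 mm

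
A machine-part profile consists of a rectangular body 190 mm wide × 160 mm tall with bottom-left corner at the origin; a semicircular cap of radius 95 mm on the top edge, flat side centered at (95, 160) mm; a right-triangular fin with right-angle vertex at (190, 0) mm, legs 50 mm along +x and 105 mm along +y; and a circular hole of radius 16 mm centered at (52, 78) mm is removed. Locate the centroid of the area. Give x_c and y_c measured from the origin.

Part | A | x̄ᵢ | ȳᵢ | A·x̄ᵢ | A·ȳᵢ
rectangular body | 30400.00 | 95.00 | 80.00 | 2888000.00 | 2432000.00
semicircular top | 14176.44 | 95.00 | 200.32 | 1346761.50 | 2839813.23
triangular fin | 2625.00 | 206.67 | 35.00 | 542500.00 | 91875.00
hole | -804.25 | 52.00 | 78.00 | -41820.88 | -62731.32
Σ | 46397.19 |  |  | 4735440.62 | 5300956.91
x_c = 4735440.62 / 46397.19 = 102.06 mm
y_c = 5300956.91 / 46397.19 = 114.25 mm

x_c = 102.06 mm, y_c = 114.25 mm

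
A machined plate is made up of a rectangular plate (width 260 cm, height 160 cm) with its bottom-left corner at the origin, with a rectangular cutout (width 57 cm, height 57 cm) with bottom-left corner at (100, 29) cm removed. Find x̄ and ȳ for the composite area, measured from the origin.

x̄ = 130.13 cm, ȳ = 81.91 cm

plate: A = 260 × 160 = 41600.00, centroid at (130.00, 80.00).
hole: A = −(57 × 57) = -3249.00, centroid at (128.50, 57.50).
ΣA = 38351.00 cm²
ΣAx̄ = (41600.00)(130.00) + (-3249.00)(128.50) = 4990503.50 cm³
ΣAȳ = (41600.00)(80.00) + (-3249.00)(57.50) = 3141182.50 cm³
x̄ = 4990503.50 / 38351.00 = 130.13 cm
ȳ = 3141182.50 / 38351.00 = 81.91 cm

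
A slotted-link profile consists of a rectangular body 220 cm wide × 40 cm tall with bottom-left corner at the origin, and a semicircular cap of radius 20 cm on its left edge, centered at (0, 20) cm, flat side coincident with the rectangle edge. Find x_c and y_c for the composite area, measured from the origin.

rectangular body: A = 220 × 40 = 8800.00, centroid at (110.00, 20.00).
semicircular end: A = ½π·20² = 628.32, centroid at (-8.49, 20.00).
ΣA = 9428.32 cm², ΣAx_c = 962666.67 cm³, ΣAy_c = 188566.37 cm³.
x_c = 962666.67/9428.32 = 102.10 cm; y_c = 188566.37/9428.32 = 20.00 cm.

x_c = 102.10 cm, y_c = 20.00 cm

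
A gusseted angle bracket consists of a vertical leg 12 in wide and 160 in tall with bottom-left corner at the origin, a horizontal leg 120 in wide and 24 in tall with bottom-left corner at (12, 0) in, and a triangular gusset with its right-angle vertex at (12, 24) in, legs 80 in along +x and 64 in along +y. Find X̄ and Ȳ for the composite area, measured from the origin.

X̄ = 43.19 in, Ȳ = 41.33 in

Part | A | x̄ᵢ | ȳᵢ | A·x̄ᵢ | A·ȳᵢ
vertical leg | 1920.00 | 6.00 | 80.00 | 11520.00 | 153600.00
horizontal leg | 2880.00 | 72.00 | 12.00 | 207360.00 | 34560.00
gusset | 2560.00 | 38.67 | 45.33 | 98986.67 | 116053.33
Σ | 7360.00 |  |  | 317866.67 | 304213.33
X̄ = 317866.67 / 7360.00 = 43.19 in
Ȳ = 304213.33 / 7360.00 = 41.33 in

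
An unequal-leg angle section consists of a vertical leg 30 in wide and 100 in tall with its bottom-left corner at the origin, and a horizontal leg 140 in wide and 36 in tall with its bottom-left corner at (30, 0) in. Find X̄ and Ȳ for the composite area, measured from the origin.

vertical leg: A = 30 × 100 = 3000.00, centroid at (15.00, 50.00).
horizontal leg: A = 140 × 36 = 5040.00, centroid at (100.00, 18.00).
ΣA = 8040.00 in²
ΣAX̄ = (3000.00)(15.00) + (5040.00)(100.00) = 549000.00 in³
ΣAȲ = (3000.00)(50.00) + (5040.00)(18.00) = 240720.00 in³
X̄ = 549000.00 / 8040.00 = 68.28 in
Ȳ = 240720.00 / 8040.00 = 29.94 in

X̄ = 68.28 in, Ȳ = 29.94 in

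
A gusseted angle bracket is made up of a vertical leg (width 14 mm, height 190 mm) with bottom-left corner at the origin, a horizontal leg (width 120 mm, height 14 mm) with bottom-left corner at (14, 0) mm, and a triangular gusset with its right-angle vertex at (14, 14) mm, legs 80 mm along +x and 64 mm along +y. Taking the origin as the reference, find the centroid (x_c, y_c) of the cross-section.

x_c = 35.80 mm, y_c = 51.44 mm

vertical leg: A = 14 × 190 = 2660.00, centroid at (7.00, 95.00).
horizontal leg: A = 120 × 14 = 1680.00, centroid at (74.00, 7.00).
gusset: A = ½·80·64 = 2560.00, centroid at (40.67, 35.33).
ΣA = 6900.00 mm²
ΣAx_c = (2660.00)(7.00) + (1680.00)(74.00) + (2560.00)(40.67) = 247046.67 mm³
ΣAy_c = (2660.00)(95.00) + (1680.00)(7.00) + (2560.00)(35.33) = 354913.33 mm³
x_c = 247046.67 / 6900.00 = 35.80 mm
y_c = 354913.33 / 6900.00 = 51.44 mm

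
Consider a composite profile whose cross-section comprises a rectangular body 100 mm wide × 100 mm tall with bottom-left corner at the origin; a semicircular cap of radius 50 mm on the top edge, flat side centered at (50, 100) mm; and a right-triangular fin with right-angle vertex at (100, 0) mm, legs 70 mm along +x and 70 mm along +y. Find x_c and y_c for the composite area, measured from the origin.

x_c = 60.97 mm, y_c = 63.09 mm

rectangular body: A = 100 × 100 = 10000.00, centroid at (50.00, 50.00).
semicircular top: A = ½π·50² = 3926.99, centroid at (50.00, 121.22).
triangular fin: A = ½·70·70 = 2450.00, centroid at (123.33, 23.33).
ΣA = 16376.99 mm², ΣAx_c = 998516.21 mm³, ΣAy_c = 1033199.08 mm³.
x_c = 998516.21/16376.99 = 60.97 mm; y_c = 1033199.08/16376.99 = 63.09 mm.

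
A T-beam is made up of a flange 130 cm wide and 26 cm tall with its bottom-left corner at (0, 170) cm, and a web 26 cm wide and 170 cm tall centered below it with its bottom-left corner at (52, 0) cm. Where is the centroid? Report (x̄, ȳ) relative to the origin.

x̄ = 65.00 cm, ȳ = 127.47 cm

web: A = 26 × 170 = 4420.00, centroid at (65.00, 85.00).
flange: A = 130 × 26 = 3380.00, centroid at (65.00, 183.00).
ΣA = 7800.00 cm², ΣAx̄ = 507000.00 cm³, ΣAȳ = 994240.00 cm³.
x̄ = 507000.00/7800.00 = 65.00 cm; ȳ = 994240.00/7800.00 = 127.47 cm.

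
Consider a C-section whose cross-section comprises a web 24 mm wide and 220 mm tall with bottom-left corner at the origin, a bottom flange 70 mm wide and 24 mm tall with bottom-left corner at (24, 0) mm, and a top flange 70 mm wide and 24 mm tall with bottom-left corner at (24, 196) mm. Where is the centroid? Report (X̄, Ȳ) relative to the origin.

X̄ = 30.28 mm, Ȳ = 110.00 mm

web: A = 24 × 220 = 5280.00, centroid at (12.00, 110.00).
bottom flange: A = 70 × 24 = 1680.00, centroid at (59.00, 12.00).
top flange: A = 70 × 24 = 1680.00, centroid at (59.00, 208.00).
ΣA = 8640.00 mm²
ΣAX̄ = (5280.00)(12.00) + (1680.00)(59.00) + (1680.00)(59.00) = 261600.00 mm³
ΣAȲ = (5280.00)(110.00) + (1680.00)(12.00) + (1680.00)(208.00) = 950400.00 mm³
X̄ = 261600.00 / 8640.00 = 30.28 mm
Ȳ = 950400.00 / 8640.00 = 110.00 mm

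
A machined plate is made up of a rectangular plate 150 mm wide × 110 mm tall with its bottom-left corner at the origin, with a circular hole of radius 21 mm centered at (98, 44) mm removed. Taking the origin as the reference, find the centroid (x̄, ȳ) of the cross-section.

x̄ = 72.89 mm, ȳ = 56.01 mm

Part | A | x̄ᵢ | ȳᵢ | A·x̄ᵢ | A·ȳᵢ
plate | 16500.00 | 75.00 | 55.00 | 1237500.00 | 907500.00
hole | -1385.44 | 98.00 | 44.00 | -135773.35 | -60959.46
Σ | 15114.56 |  |  | 1101726.65 | 846540.54
x̄ = 1101726.65 / 15114.56 = 72.89 mm
ȳ = 846540.54 / 15114.56 = 56.01 mm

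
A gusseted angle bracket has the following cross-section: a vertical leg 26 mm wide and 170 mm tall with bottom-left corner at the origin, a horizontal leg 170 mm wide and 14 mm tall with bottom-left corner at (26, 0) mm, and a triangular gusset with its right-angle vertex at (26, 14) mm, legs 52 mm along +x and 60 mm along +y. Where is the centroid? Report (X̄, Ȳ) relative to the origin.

Part | A | x̄ᵢ | ȳᵢ | A·x̄ᵢ | A·ȳᵢ
vertical leg | 4420.00 | 13.00 | 85.00 | 57460.00 | 375700.00
horizontal leg | 2380.00 | 111.00 | 7.00 | 264180.00 | 16660.00
gusset | 1560.00 | 43.33 | 34.00 | 67600.00 | 53040.00
Σ | 8360.00 |  |  | 389240.00 | 445400.00
X̄ = 389240.00 / 8360.00 = 46.56 mm
Ȳ = 445400.00 / 8360.00 = 53.28 mm

X̄ = 46.56 mm, Ȳ = 53.28 mm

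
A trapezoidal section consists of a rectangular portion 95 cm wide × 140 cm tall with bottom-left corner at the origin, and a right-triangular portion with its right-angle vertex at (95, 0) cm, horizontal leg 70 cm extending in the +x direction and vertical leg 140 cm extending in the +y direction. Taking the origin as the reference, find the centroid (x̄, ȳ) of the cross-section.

x̄ = 66.57 cm, ȳ = 63.72 cm

rectangular portion: A = 95 × 140 = 13300.00, centroid at (47.50, 70.00).
triangular portion: A = ½·70·140 = 4900.00, centroid at (118.33, 46.67).
ΣA = 18200.00 cm²
ΣAx̄ = (13300.00)(47.50) + (4900.00)(118.33) = 1211583.33 cm³
ΣAȳ = (13300.00)(70.00) + (4900.00)(46.67) = 1159666.67 cm³
x̄ = 1211583.33 / 18200.00 = 66.57 cm
ȳ = 1159666.67 / 18200.00 = 63.72 cm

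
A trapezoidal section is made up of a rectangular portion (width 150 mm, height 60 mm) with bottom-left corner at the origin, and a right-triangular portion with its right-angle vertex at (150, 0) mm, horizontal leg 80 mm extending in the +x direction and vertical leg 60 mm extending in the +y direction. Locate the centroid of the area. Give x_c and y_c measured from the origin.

x_c = 96.40 mm, y_c = 27.89 mm

rectangular portion: A = 150 × 60 = 9000.00, centroid at (75.00, 30.00).
triangular portion: A = ½·80·60 = 2400.00, centroid at (176.67, 20.00).
ΣA = 11400.00 mm², ΣAx_c = 1099000.00 mm³, ΣAy_c = 318000.00 mm³.
x_c = 1099000.00/11400.00 = 96.40 mm; y_c = 318000.00/11400.00 = 27.89 mm.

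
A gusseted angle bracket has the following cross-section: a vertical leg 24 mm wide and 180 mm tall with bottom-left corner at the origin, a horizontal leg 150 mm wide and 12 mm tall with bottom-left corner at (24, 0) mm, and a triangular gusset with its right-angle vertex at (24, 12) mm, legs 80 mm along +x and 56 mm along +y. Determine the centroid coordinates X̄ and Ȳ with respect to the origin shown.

X̄ = 41.09 mm, Ȳ = 56.02 mm

vertical leg: A = 24 × 180 = 4320.00, centroid at (12.00, 90.00).
horizontal leg: A = 150 × 12 = 1800.00, centroid at (99.00, 6.00).
gusset: A = ½·80·56 = 2240.00, centroid at (50.67, 30.67).
ΣA = 8360.00 mm²
ΣAX̄ = (4320.00)(12.00) + (1800.00)(99.00) + (2240.00)(50.67) = 343533.33 mm³
ΣAȲ = (4320.00)(90.00) + (1800.00)(6.00) + (2240.00)(30.67) = 468293.33 mm³
X̄ = 343533.33 / 8360.00 = 41.09 mm
Ȳ = 468293.33 / 8360.00 = 56.02 mm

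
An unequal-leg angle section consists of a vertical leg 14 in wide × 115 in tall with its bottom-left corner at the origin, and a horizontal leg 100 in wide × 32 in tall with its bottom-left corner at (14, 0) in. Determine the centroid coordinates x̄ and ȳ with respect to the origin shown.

Part | A | x̄ᵢ | ȳᵢ | A·x̄ᵢ | A·ȳᵢ
vertical leg | 1610.00 | 7.00 | 57.50 | 11270.00 | 92575.00
horizontal leg | 3200.00 | 64.00 | 16.00 | 204800.00 | 51200.00
Σ | 4810.00 |  |  | 216070.00 | 143775.00
x̄ = 216070.00 / 4810.00 = 44.92 in
ȳ = 143775.00 / 4810.00 = 29.89 in

x̄ = 44.92 in, ȳ = 29.89 in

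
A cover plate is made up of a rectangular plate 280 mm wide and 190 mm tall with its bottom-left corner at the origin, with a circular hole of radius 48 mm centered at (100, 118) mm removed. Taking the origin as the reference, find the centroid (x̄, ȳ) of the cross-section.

x̄ = 146.30 mm, ȳ = 91.38 mm

plate: A = 280 × 190 = 53200.00, centroid at (140.00, 95.00).
hole: A = −π·48² = -7238.23, centroid at (100.00, 118.00).
ΣA = 45961.77 mm², ΣAx̄ = 6724177.05 mm³, ΣAȳ = 4199888.92 mm³.
x̄ = 6724177.05/45961.77 = 146.30 mm; ȳ = 4199888.92/45961.77 = 91.38 mm.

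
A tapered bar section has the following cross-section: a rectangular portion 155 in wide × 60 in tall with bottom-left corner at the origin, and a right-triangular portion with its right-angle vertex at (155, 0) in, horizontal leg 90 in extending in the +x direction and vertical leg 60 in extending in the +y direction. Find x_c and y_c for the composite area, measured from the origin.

Part | A | x̄ᵢ | ȳᵢ | A·x̄ᵢ | A·ȳᵢ
rectangular portion | 9300.00 | 77.50 | 30.00 | 720750.00 | 279000.00
triangular portion | 2700.00 | 185.00 | 20.00 | 499500.00 | 54000.00
Σ | 12000.00 |  |  | 1220250.00 | 333000.00
x_c = 1220250.00 / 12000.00 = 101.69 in
y_c = 333000.00 / 12000.00 = 27.75 in

x_c = 101.69 in, y_c = 27.75 in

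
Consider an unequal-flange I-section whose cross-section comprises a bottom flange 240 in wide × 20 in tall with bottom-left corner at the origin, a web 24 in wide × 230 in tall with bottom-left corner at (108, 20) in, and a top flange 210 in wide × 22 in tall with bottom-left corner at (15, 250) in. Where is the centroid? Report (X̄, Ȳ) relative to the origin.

X̄ = 120.00 in, Ȳ = 133.80 in

bottom flange: A = 240 × 20 = 4800.00, centroid at (120.00, 10.00).
web: A = 24 × 230 = 5520.00, centroid at (120.00, 135.00).
top flange: A = 210 × 22 = 4620.00, centroid at (120.00, 261.00).
ΣA = 14940.00 in²
ΣAX̄ = (4800.00)(120.00) + (5520.00)(120.00) + (4620.00)(120.00) = 1792800.00 in³
ΣAȲ = (4800.00)(10.00) + (5520.00)(135.00) + (4620.00)(261.00) = 1999020.00 in³
X̄ = 1792800.00 / 14940.00 = 120.00 in
Ȳ = 1999020.00 / 14940.00 = 133.80 in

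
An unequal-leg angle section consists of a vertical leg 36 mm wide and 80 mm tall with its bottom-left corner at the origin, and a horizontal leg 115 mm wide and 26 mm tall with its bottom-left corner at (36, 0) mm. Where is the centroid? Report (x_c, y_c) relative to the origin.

x_c = 56.46 mm, y_c = 26.25 mm

vertical leg: A = 36 × 80 = 2880.00, centroid at (18.00, 40.00).
horizontal leg: A = 115 × 26 = 2990.00, centroid at (93.50, 13.00).
ΣA = 5870.00 mm², ΣAx_c = 331405.00 mm³, ΣAy_c = 154070.00 mm³.
x_c = 331405.00/5870.00 = 56.46 mm; y_c = 154070.00/5870.00 = 26.25 mm.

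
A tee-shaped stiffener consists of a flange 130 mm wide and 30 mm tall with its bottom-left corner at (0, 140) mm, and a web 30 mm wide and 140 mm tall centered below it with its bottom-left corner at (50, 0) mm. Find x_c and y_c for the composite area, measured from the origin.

x_c = 65.00 mm, y_c = 110.93 mm

Part | A | x̄ᵢ | ȳᵢ | A·x̄ᵢ | A·ȳᵢ
web | 4200.00 | 65.00 | 70.00 | 273000.00 | 294000.00
flange | 3900.00 | 65.00 | 155.00 | 253500.00 | 604500.00
Σ | 8100.00 |  |  | 526500.00 | 898500.00
x_c = 526500.00 / 8100.00 = 65.00 mm
y_c = 898500.00 / 8100.00 = 110.93 mm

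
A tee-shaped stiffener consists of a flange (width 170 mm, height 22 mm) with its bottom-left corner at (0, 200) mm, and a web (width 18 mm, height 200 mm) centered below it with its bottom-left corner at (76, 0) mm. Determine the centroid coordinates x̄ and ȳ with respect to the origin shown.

web: A = 18 × 200 = 3600.00, centroid at (85.00, 100.00).
flange: A = 170 × 22 = 3740.00, centroid at (85.00, 211.00).
ΣA = 7340.00 mm², ΣAx̄ = 623900.00 mm³, ΣAȳ = 1149140.00 mm³.
x̄ = 623900.00/7340.00 = 85.00 mm; ȳ = 1149140.00/7340.00 = 156.56 mm.

x̄ = 85.00 mm, ȳ = 156.56 mm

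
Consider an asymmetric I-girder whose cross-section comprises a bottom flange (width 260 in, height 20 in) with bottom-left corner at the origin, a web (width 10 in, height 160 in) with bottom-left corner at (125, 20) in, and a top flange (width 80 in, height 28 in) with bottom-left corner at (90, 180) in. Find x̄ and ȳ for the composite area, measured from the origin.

bottom flange: A = 260 × 20 = 5200.00, centroid at (130.00, 10.00).
web: A = 10 × 160 = 1600.00, centroid at (130.00, 100.00).
top flange: A = 80 × 28 = 2240.00, centroid at (130.00, 194.00).
ΣA = 9040.00 in², ΣAx̄ = 1175200.00 in³, ΣAȳ = 646560.00 in³.
x̄ = 1175200.00/9040.00 = 130.00 in; ȳ = 646560.00/9040.00 = 71.52 in.

x̄ = 130.00 in, ȳ = 71.52 in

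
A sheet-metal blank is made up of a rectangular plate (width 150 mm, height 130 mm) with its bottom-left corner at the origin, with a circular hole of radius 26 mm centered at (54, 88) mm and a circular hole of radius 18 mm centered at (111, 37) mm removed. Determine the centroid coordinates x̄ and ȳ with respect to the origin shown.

x̄ = 75.49 mm, ȳ = 63.76 mm

plate: A = 150 × 130 = 19500.00, centroid at (75.00, 65.00).
hole 1: A = −π·26² = -2123.72, centroid at (54.00, 88.00).
hole 2: A = −π·18² = -1017.88, centroid at (111.00, 37.00).
ΣA = 16358.41 mm²
ΣAx̄ = (19500.00)(75.00) + (-2123.72)(54.00) + (-1017.88)(111.00) = 1234835.06 mm³
ΣAȳ = (19500.00)(65.00) + (-2123.72)(88.00) + (-1017.88)(37.00) = 1042951.52 mm³
x̄ = 1234835.06 / 16358.41 = 75.49 mm
ȳ = 1042951.52 / 16358.41 = 63.76 mm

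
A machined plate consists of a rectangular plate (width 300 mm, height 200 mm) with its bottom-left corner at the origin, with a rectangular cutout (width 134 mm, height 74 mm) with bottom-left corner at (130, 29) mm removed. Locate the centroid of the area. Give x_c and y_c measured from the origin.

plate: A = 300 × 200 = 60000.00, centroid at (150.00, 100.00).
hole: A = −(134 × 74) = -9916.00, centroid at (197.00, 66.00).
ΣA = 50084.00 mm², ΣAx_c = 7046548.00 mm³, ΣAy_c = 5345544.00 mm³.
x_c = 7046548.00/50084.00 = 140.69 mm; y_c = 5345544.00/50084.00 = 106.73 mm.

x_c = 140.69 mm, y_c = 106.73 mm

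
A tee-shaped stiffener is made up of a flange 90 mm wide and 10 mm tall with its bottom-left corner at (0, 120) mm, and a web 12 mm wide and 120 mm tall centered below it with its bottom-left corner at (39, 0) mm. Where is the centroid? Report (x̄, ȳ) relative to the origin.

x̄ = 45.00 mm, ȳ = 85.00 mm

web: A = 12 × 120 = 1440.00, centroid at (45.00, 60.00).
flange: A = 90 × 10 = 900.00, centroid at (45.00, 125.00).
ΣA = 2340.00 mm², ΣAx̄ = 105300.00 mm³, ΣAȳ = 198900.00 mm³.
x̄ = 105300.00/2340.00 = 45.00 mm; ȳ = 198900.00/2340.00 = 85.00 mm.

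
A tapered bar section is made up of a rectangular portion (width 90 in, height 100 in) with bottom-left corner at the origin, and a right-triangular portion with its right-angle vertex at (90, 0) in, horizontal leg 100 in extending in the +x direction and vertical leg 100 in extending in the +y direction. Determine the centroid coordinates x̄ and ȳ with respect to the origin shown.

x̄ = 72.98 in, ȳ = 44.05 in

rectangular portion: A = 90 × 100 = 9000.00, centroid at (45.00, 50.00).
triangular portion: A = ½·100·100 = 5000.00, centroid at (123.33, 33.33).
ΣA = 14000.00 in²
ΣAx̄ = (9000.00)(45.00) + (5000.00)(123.33) = 1021666.67 in³
ΣAȳ = (9000.00)(50.00) + (5000.00)(33.33) = 616666.67 in³
x̄ = 1021666.67 / 14000.00 = 72.98 in
ȳ = 616666.67 / 14000.00 = 44.05 in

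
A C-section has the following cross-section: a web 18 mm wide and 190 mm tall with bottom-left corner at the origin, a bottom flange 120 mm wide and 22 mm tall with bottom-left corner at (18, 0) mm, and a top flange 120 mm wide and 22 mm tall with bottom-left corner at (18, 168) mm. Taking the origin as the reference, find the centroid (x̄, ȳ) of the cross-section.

web: A = 18 × 190 = 3420.00, centroid at (9.00, 95.00).
bottom flange: A = 120 × 22 = 2640.00, centroid at (78.00, 11.00).
top flange: A = 120 × 22 = 2640.00, centroid at (78.00, 179.00).
ΣA = 8700.00 mm²
ΣAx̄ = (3420.00)(9.00) + (2640.00)(78.00) + (2640.00)(78.00) = 442620.00 mm³
ΣAȳ = (3420.00)(95.00) + (2640.00)(11.00) + (2640.00)(179.00) = 826500.00 mm³
x̄ = 442620.00 / 8700.00 = 50.88 mm
ȳ = 826500.00 / 8700.00 = 95.00 mm

x̄ = 50.88 mm, ȳ = 95.00 mm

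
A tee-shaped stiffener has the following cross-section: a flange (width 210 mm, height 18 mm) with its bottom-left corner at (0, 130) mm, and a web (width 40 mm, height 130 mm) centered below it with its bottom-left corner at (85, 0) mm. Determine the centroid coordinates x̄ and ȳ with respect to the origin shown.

Part | A | x̄ᵢ | ȳᵢ | A·x̄ᵢ | A·ȳᵢ
web | 5200.00 | 105.00 | 65.00 | 546000.00 | 338000.00
flange | 3780.00 | 105.00 | 139.00 | 396900.00 | 525420.00
Σ | 8980.00 |  |  | 942900.00 | 863420.00
x̄ = 942900.00 / 8980.00 = 105.00 mm
ȳ = 863420.00 / 8980.00 = 96.15 mm

x̄ = 105.00 mm, ȳ = 96.15 mm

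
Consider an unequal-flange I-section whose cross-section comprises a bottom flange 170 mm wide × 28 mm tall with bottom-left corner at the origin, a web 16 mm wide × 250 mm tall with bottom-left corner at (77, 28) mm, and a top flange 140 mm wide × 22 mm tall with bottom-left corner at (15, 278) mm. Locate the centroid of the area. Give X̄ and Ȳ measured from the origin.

X̄ = 85.00 mm, Ȳ = 132.50 mm

Part | A | x̄ᵢ | ȳᵢ | A·x̄ᵢ | A·ȳᵢ
bottom flange | 4760.00 | 85.00 | 14.00 | 404600.00 | 66640.00
web | 4000.00 | 85.00 | 153.00 | 340000.00 | 612000.00
top flange | 3080.00 | 85.00 | 289.00 | 261800.00 | 890120.00
Σ | 11840.00 |  |  | 1006400.00 | 1568760.00
X̄ = 1006400.00 / 11840.00 = 85.00 mm
Ȳ = 1568760.00 / 11840.00 = 132.50 mm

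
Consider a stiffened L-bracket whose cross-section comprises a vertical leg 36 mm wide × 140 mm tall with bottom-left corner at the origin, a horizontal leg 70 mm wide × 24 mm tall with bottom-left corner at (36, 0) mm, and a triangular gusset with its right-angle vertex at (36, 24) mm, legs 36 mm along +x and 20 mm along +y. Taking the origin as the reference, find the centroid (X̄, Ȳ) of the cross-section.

X̄ = 32.10 mm, Ȳ = 54.24 mm

Part | A | x̄ᵢ | ȳᵢ | A·x̄ᵢ | A·ȳᵢ
vertical leg | 5040.00 | 18.00 | 70.00 | 90720.00 | 352800.00
horizontal leg | 1680.00 | 71.00 | 12.00 | 119280.00 | 20160.00
gusset | 360.00 | 48.00 | 30.67 | 17280.00 | 11040.00
Σ | 7080.00 |  |  | 227280.00 | 384000.00
X̄ = 227280.00 / 7080.00 = 32.10 mm
Ȳ = 384000.00 / 7080.00 = 54.24 mm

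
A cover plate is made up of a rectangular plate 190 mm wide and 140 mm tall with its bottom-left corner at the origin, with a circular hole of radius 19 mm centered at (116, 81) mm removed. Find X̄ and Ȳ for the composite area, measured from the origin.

X̄ = 94.06 mm, Ȳ = 69.51 mm

plate: A = 190 × 140 = 26600.00, centroid at (95.00, 70.00).
hole: A = −π·19² = -1134.11, centroid at (116.00, 81.00).
ΣA = 25465.89 mm²
ΣAX̄ = (26600.00)(95.00) + (-1134.11)(116.00) = 2395442.67 mm³
ΣAȲ = (26600.00)(70.00) + (-1134.11)(81.00) = 1770136.69 mm³
X̄ = 2395442.67 / 25465.89 = 94.06 mm
Ȳ = 1770136.69 / 25465.89 = 69.51 mm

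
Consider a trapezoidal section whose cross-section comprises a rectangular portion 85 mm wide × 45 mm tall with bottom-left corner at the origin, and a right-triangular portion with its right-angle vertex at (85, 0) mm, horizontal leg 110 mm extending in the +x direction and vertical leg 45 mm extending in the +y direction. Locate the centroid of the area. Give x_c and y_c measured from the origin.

rectangular portion: A = 85 × 45 = 3825.00, centroid at (42.50, 22.50).
triangular portion: A = ½·110·45 = 2475.00, centroid at (121.67, 15.00).
ΣA = 6300.00 mm², ΣAx_c = 463687.50 mm³, ΣAy_c = 123187.50 mm³.
x_c = 463687.50/6300.00 = 73.60 mm; y_c = 123187.50/6300.00 = 19.55 mm.

x_c = 73.60 mm, y_c = 19.55 mm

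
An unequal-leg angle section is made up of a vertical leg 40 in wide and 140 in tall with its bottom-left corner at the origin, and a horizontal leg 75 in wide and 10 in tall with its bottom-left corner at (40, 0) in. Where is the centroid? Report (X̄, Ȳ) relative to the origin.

vertical leg: A = 40 × 140 = 5600.00, centroid at (20.00, 70.00).
horizontal leg: A = 75 × 10 = 750.00, centroid at (77.50, 5.00).
ΣA = 6350.00 in², ΣAX̄ = 170125.00 in³, ΣAȲ = 395750.00 in³.
X̄ = 170125.00/6350.00 = 26.79 in; Ȳ = 395750.00/6350.00 = 62.32 in.

X̄ = 26.79 in, Ȳ = 62.32 in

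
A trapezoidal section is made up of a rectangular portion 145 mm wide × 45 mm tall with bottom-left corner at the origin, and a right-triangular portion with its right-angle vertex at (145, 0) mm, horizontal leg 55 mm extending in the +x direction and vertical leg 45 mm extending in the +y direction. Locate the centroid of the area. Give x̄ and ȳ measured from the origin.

x̄ = 86.98 mm, ȳ = 21.30 mm

Part | A | x̄ᵢ | ȳᵢ | A·x̄ᵢ | A·ȳᵢ
rectangular portion | 6525.00 | 72.50 | 22.50 | 473062.50 | 146812.50
triangular portion | 1237.50 | 163.33 | 15.00 | 202125.00 | 18562.50
Σ | 7762.50 |  |  | 675187.50 | 165375.00
x̄ = 675187.50 / 7762.50 = 86.98 mm
ȳ = 165375.00 / 7762.50 = 21.30 mm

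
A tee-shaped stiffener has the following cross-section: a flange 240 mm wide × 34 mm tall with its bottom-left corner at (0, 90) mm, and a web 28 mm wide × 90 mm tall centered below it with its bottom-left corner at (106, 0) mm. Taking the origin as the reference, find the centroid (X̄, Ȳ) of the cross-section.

web: A = 28 × 90 = 2520.00, centroid at (120.00, 45.00).
flange: A = 240 × 34 = 8160.00, centroid at (120.00, 107.00).
ΣA = 10680.00 mm², ΣAX̄ = 1281600.00 mm³, ΣAȲ = 986520.00 mm³.
X̄ = 1281600.00/10680.00 = 120.00 mm; Ȳ = 986520.00/10680.00 = 92.37 mm.

X̄ = 120.00 mm, Ȳ = 92.37 mm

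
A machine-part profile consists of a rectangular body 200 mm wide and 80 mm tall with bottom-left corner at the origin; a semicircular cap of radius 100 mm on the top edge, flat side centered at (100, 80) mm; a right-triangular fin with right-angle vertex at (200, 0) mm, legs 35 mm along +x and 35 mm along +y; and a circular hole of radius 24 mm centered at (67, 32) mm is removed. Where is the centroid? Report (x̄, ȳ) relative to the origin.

rectangular body: A = 200 × 80 = 16000.00, centroid at (100.00, 40.00).
semicircular top: A = ½π·100² = 15707.96, centroid at (100.00, 122.44).
triangular fin: A = ½·35·35 = 612.50, centroid at (211.67, 11.67).
hole: A = −π·24² = -1809.56, centroid at (67.00, 32.00).
ΣA = 30510.91 mm², ΣAx̄ = 3179201.82 mm³, ΣAȳ = 2512543.73 mm³.
x̄ = 3179201.82/30510.91 = 104.20 mm; ȳ = 2512543.73/30510.91 = 82.35 mm.

x̄ = 104.20 mm, ȳ = 82.35 mm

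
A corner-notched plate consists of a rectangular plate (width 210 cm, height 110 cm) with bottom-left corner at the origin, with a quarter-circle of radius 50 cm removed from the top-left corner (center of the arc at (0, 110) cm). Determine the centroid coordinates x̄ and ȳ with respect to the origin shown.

x̄ = 112.78 cm, ȳ = 51.86 cm

Part | A | x̄ᵢ | ȳᵢ | A·x̄ᵢ | A·ȳᵢ
plate | 23100.00 | 105.00 | 55.00 | 2425500.00 | 1270500.00
removed quarter-circle | -1963.50 | 21.22 | 88.78 | -41666.67 | -174317.83
Σ | 21136.50 |  |  | 2383833.33 | 1096182.17
x̄ = 2383833.33 / 21136.50 = 112.78 cm
ȳ = 1096182.17 / 21136.50 = 51.86 cm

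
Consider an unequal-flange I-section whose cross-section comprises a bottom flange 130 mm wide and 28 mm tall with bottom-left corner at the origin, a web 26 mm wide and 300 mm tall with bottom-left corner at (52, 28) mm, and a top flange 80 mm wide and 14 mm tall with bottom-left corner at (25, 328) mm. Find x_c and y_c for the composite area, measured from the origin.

bottom flange: A = 130 × 28 = 3640.00, centroid at (65.00, 14.00).
web: A = 26 × 300 = 7800.00, centroid at (65.00, 178.00).
top flange: A = 80 × 14 = 1120.00, centroid at (65.00, 335.00).
ΣA = 12560.00 mm²
ΣAx_c = (3640.00)(65.00) + (7800.00)(65.00) + (1120.00)(65.00) = 816400.00 mm³
ΣAy_c = (3640.00)(14.00) + (7800.00)(178.00) + (1120.00)(335.00) = 1814560.00 mm³
x_c = 816400.00 / 12560.00 = 65.00 mm
y_c = 1814560.00 / 12560.00 = 144.47 mm

x_c = 65.00 mm, y_c = 144.47 mm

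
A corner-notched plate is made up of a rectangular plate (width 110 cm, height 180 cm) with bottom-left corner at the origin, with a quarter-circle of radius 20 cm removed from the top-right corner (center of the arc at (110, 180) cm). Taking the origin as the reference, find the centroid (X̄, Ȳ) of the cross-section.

Part | A | x̄ᵢ | ȳᵢ | A·x̄ᵢ | A·ȳᵢ
plate | 19800.00 | 55.00 | 90.00 | 1089000.00 | 1782000.00
removed quarter-circle | -314.16 | 101.51 | 171.51 | -31890.85 | -53882.00
Σ | 19485.84 |  |  | 1057109.15 | 1728118.00
X̄ = 1057109.15 / 19485.84 = 54.25 cm
Ȳ = 1728118.00 / 19485.84 = 88.69 cm

X̄ = 54.25 cm, Ȳ = 88.69 cm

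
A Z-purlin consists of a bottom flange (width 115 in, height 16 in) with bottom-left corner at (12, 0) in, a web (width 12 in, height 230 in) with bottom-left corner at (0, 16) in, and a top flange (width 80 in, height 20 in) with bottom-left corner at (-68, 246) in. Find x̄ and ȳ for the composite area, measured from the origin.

x̄ = 16.07 in, ȳ = 126.75 in

bottom flange: A = 115 × 16 = 1840.00, centroid at (69.50, 8.00).
web: A = 12 × 230 = 2760.00, centroid at (6.00, 131.00).
top flange: A = 80 × 20 = 1600.00, centroid at (-28.00, 256.00).
ΣA = 6200.00 in², ΣAx̄ = 99640.00 in³, ΣAȳ = 785880.00 in³.
x̄ = 99640.00/6200.00 = 16.07 in; ȳ = 785880.00/6200.00 = 126.75 in.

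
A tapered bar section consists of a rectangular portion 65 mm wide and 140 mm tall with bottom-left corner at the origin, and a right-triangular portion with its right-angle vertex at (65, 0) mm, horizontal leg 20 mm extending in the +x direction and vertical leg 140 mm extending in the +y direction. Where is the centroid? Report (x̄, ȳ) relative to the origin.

rectangular portion: A = 65 × 140 = 9100.00, centroid at (32.50, 70.00).
triangular portion: A = ½·20·140 = 1400.00, centroid at (71.67, 46.67).
ΣA = 10500.00 mm², ΣAx̄ = 396083.33 mm³, ΣAȳ = 702333.33 mm³.
x̄ = 396083.33/10500.00 = 37.72 mm; ȳ = 702333.33/10500.00 = 66.89 mm.

x̄ = 37.72 mm, ȳ = 66.89 mm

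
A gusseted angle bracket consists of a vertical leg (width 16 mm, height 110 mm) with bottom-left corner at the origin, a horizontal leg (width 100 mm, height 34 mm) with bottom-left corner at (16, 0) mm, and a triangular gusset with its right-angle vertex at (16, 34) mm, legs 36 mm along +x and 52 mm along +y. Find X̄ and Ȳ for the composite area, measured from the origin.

X̄ = 43.42 mm, Ȳ = 33.24 mm

vertical leg: A = 16 × 110 = 1760.00, centroid at (8.00, 55.00).
horizontal leg: A = 100 × 34 = 3400.00, centroid at (66.00, 17.00).
gusset: A = ½·36·52 = 936.00, centroid at (28.00, 51.33).
ΣA = 6096.00 mm²
ΣAX̄ = (1760.00)(8.00) + (3400.00)(66.00) + (936.00)(28.00) = 264688.00 mm³
ΣAȲ = (1760.00)(55.00) + (3400.00)(17.00) + (936.00)(51.33) = 202648.00 mm³
X̄ = 264688.00 / 6096.00 = 43.42 mm
Ȳ = 202648.00 / 6096.00 = 33.24 mm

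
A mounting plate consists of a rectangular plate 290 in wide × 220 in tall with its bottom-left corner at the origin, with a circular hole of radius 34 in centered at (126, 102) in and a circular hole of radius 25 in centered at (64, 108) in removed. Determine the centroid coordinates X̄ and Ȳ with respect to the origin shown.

plate: A = 290 × 220 = 63800.00, centroid at (145.00, 110.00).
hole 1: A = −π·34² = -3631.68, centroid at (126.00, 102.00).
hole 2: A = −π·25² = -1963.50, centroid at (64.00, 108.00).
ΣA = 58204.82 in², ΣAX̄ = 8667744.47 in³, ΣAȲ = 6435511.02 in³.
X̄ = 8667744.47/58204.82 = 148.92 in; Ȳ = 6435511.02/58204.82 = 110.57 in.

X̄ = 148.92 in, Ȳ = 110.57 in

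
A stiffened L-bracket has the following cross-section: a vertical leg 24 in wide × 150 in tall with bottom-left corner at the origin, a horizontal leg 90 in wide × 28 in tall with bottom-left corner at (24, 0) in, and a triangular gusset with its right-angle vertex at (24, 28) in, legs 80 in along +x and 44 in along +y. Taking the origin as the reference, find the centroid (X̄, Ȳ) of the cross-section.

Part | A | x̄ᵢ | ȳᵢ | A·x̄ᵢ | A·ȳᵢ
vertical leg | 3600.00 | 12.00 | 75.00 | 43200.00 | 270000.00
horizontal leg | 2520.00 | 69.00 | 14.00 | 173880.00 | 35280.00
gusset | 1760.00 | 50.67 | 42.67 | 89173.33 | 75093.33
Σ | 7880.00 |  |  | 306253.33 | 380373.33
X̄ = 306253.33 / 7880.00 = 38.86 in
Ȳ = 380373.33 / 7880.00 = 48.27 in

X̄ = 38.86 in, Ȳ = 48.27 in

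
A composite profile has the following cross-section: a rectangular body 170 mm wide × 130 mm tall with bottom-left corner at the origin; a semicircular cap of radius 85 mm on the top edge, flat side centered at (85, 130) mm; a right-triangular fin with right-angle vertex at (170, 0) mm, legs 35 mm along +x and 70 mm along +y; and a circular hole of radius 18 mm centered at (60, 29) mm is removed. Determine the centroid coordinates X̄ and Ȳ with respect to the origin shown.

X̄ = 89.27 mm, Ȳ = 98.66 mm

Part | A | x̄ᵢ | ȳᵢ | A·x̄ᵢ | A·ȳᵢ
rectangular body | 22100.00 | 85.00 | 65.00 | 1878500.00 | 1436500.00
semicircular top | 11349.00 | 85.00 | 166.08 | 964665.29 | 1884787.12
triangular fin | 1225.00 | 181.67 | 23.33 | 222541.67 | 28583.33
hole | -1017.88 | 60.00 | 29.00 | -61072.56 | -29518.40
Σ | 33656.13 |  |  | 3004634.40 | 3320352.05
X̄ = 3004634.40 / 33656.13 = 89.27 mm
Ȳ = 3320352.05 / 33656.13 = 98.66 mm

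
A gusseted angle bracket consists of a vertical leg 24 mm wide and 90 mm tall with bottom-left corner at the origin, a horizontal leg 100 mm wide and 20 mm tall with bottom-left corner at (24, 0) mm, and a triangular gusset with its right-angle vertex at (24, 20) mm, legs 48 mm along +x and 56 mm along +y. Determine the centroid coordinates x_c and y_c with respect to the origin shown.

x_c = 41.37 mm, y_c = 30.74 mm

vertical leg: A = 24 × 90 = 2160.00, centroid at (12.00, 45.00).
horizontal leg: A = 100 × 20 = 2000.00, centroid at (74.00, 10.00).
gusset: A = ½·48·56 = 1344.00, centroid at (40.00, 38.67).
ΣA = 5504.00 mm²
ΣAx_c = (2160.00)(12.00) + (2000.00)(74.00) + (1344.00)(40.00) = 227680.00 mm³
ΣAy_c = (2160.00)(45.00) + (2000.00)(10.00) + (1344.00)(38.67) = 169168.00 mm³
x_c = 227680.00 / 5504.00 = 41.37 mm
y_c = 169168.00 / 5504.00 = 30.74 mm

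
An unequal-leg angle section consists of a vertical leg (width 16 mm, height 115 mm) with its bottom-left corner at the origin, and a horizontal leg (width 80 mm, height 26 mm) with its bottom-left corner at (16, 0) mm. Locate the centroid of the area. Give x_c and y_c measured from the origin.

x_c = 33.47 mm, y_c = 33.89 mm

vertical leg: A = 16 × 115 = 1840.00, centroid at (8.00, 57.50).
horizontal leg: A = 80 × 26 = 2080.00, centroid at (56.00, 13.00).
ΣA = 3920.00 mm², ΣAx_c = 131200.00 mm³, ΣAy_c = 132840.00 mm³.
x_c = 131200.00/3920.00 = 33.47 mm; y_c = 132840.00/3920.00 = 33.89 mm.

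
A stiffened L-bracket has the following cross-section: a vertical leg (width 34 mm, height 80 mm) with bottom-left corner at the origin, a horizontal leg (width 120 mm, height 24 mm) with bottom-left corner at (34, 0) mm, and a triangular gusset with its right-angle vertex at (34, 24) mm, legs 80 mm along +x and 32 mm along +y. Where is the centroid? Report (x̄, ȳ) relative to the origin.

x̄ = 57.36 mm, ȳ = 27.29 mm

vertical leg: A = 34 × 80 = 2720.00, centroid at (17.00, 40.00).
horizontal leg: A = 120 × 24 = 2880.00, centroid at (94.00, 12.00).
gusset: A = ½·80·32 = 1280.00, centroid at (60.67, 34.67).
ΣA = 6880.00 mm²
ΣAx̄ = (2720.00)(17.00) + (2880.00)(94.00) + (1280.00)(60.67) = 394613.33 mm³
ΣAȳ = (2720.00)(40.00) + (2880.00)(12.00) + (1280.00)(34.67) = 187733.33 mm³
x̄ = 394613.33 / 6880.00 = 57.36 mm
ȳ = 187733.33 / 6880.00 = 27.29 mm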